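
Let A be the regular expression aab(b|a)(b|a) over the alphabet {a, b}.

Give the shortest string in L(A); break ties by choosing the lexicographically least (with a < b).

By inspection of the expression, no string of length less than 5 matches, and aabaa is the lexicographically first match of length 5.

aabaa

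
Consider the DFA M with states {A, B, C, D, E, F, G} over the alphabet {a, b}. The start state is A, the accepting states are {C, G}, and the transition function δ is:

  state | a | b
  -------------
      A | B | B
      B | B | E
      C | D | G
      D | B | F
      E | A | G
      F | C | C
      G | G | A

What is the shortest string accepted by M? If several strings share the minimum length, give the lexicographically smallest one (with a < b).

A breadth-first search from A reaches an accepting state first via the path A → B → E → G on input abb.
No string of length < 3 is accepted (BFS exhausts all shorter strings without reaching an accepting state), and abb is the lexicographically least accepting string of length 3.

abb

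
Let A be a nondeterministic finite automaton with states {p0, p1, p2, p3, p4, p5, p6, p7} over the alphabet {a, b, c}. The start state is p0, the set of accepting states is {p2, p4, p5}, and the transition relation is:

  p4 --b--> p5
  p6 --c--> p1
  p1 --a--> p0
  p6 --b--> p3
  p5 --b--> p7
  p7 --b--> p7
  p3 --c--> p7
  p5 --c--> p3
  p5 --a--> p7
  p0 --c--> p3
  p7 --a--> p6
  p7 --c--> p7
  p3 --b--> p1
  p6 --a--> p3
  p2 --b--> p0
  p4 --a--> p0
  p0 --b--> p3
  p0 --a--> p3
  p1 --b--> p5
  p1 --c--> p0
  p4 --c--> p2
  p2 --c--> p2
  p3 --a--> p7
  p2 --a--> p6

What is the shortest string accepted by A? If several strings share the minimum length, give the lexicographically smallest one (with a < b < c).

A breadth-first search from p0 reaches an accepting state first via the path p0 → p3 → p1 → p5 on input abb.
No string of length < 3 is accepted (BFS exhausts all shorter strings without reaching an accepting state), and abb is the lexicographically least accepting string of length 3.

abb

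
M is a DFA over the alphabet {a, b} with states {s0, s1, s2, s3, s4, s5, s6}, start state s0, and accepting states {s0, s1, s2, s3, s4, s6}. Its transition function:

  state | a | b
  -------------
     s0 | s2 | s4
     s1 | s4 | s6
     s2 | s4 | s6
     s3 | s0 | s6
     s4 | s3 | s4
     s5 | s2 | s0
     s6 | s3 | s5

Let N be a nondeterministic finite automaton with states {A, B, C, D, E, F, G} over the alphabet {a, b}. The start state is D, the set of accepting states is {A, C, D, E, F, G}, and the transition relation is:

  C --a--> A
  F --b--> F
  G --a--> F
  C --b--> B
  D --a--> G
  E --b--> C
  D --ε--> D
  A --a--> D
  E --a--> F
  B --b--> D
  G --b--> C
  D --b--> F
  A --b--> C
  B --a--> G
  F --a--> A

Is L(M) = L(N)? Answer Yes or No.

Exploring the product automaton M × N from the start pair (s0, D), following both machines on each input symbol, reaches 6 state pairs: (s0, D), (s2, G), (s4, F), (s6, C), (s3, A), (s5, B).
M accepts in {s0, s1, s2, s3, s4, s6} and N accepts in {A, C, D, E, F, G}. In every reachable pair the two components are either both accepting — (s0, D), (s2, G), (s4, F), (s6, C), (s3, A) — or both non-accepting, so no string is accepted by exactly one of the machines: L(M) \ L(N) and L(N) \ L(M) are both empty.
Hence every string is accepted by M iff it is accepted by N, and the two languages coincide.

Yes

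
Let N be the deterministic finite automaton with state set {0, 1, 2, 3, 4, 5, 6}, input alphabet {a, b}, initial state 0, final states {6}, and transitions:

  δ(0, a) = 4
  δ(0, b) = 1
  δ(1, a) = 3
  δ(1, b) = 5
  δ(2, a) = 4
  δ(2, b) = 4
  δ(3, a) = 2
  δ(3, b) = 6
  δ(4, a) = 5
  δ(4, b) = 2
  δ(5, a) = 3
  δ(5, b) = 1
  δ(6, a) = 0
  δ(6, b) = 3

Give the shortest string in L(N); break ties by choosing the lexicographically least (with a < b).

A breadth-first search from 0 reaches an accepting state first via the path 0 → 1 → 3 → 6 on input bab.
No string of length < 3 is accepted (BFS exhausts all shorter strings without reaching an accepting state), and bab is the lexicographically least accepting string of length 3.

bab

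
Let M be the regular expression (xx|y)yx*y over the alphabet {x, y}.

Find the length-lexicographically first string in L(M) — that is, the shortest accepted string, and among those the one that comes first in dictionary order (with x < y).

By inspection of the expression, no string of length less than 3 matches, and yyy is the lexicographically first match of length 3.

yyy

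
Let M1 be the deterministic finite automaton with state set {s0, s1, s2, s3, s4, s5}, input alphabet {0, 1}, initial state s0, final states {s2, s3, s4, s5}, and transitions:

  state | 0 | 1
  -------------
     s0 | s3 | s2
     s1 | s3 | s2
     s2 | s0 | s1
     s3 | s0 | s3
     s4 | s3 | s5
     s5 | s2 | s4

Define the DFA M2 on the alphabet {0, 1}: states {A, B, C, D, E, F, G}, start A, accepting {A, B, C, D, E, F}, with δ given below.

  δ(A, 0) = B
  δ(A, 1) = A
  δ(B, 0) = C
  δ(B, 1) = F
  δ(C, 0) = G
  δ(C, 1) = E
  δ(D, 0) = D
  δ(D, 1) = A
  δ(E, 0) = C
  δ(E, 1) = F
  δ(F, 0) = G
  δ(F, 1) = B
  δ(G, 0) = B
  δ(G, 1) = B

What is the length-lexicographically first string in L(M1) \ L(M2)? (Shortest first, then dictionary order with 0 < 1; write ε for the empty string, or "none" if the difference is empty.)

The string 000 is accepted by M1 but not by M2.
No shorter string lies in the difference, and 000 is the lexicographically first length-3 string in L(M1) \ L(M2).

000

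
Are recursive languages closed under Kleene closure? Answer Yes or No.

For an input w of length n, decide by dynamic programming over positions 0..n whether w factors into blocks from L, calling the decider for L on each of the O(n²) substrings; every call halts, so this decides L*.
So the recursive languages are closed under Kleene star.

Yes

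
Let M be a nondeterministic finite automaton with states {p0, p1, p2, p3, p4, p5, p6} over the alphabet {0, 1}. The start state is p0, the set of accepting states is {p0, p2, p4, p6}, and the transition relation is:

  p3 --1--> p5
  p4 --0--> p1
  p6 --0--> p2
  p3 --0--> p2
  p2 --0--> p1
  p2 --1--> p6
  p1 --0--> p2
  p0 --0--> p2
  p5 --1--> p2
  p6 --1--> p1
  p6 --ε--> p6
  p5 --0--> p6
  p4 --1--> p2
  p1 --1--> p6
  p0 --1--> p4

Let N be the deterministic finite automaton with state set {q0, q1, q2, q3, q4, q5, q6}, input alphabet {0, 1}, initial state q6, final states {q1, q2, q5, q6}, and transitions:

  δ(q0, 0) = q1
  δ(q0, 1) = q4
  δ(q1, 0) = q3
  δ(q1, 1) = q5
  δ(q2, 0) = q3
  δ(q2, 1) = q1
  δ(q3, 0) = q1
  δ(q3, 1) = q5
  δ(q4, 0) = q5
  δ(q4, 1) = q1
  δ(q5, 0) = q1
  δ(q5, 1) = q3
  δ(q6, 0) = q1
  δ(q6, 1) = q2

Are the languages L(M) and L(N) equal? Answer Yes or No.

Yes

Exploring the product automaton M × N from the start pair (p0, q6), following both machines on each input symbol, reaches 5 state pairs: (p0, q6), (p2, q1), (p4, q2), (p1, q3), (p6, q5).
M accepts in {p0, p2, p4, p6} and N accepts in {q1, q2, q5, q6}. In every reachable pair the two components are either both accepting — (p0, q6), (p2, q1), (p4, q2), (p6, q5) — or both non-accepting, so no string is accepted by exactly one of the machines: L(M) \ L(N) and L(N) \ L(M) are both empty.
Hence every string is accepted by M iff it is accepted by N, and the two languages coincide.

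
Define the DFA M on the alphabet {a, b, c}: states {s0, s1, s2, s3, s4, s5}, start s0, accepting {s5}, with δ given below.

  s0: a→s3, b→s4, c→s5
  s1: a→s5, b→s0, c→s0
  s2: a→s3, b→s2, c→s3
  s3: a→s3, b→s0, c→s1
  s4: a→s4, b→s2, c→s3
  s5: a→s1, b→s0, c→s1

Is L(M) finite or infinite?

infinite

State s0 is reachable from the start and can reach an accepting state, and it lies on the cycle s0 → s3 → s0.
Traversing that cycle any number of times yields accepted strings of unbounded length, so the language is infinite.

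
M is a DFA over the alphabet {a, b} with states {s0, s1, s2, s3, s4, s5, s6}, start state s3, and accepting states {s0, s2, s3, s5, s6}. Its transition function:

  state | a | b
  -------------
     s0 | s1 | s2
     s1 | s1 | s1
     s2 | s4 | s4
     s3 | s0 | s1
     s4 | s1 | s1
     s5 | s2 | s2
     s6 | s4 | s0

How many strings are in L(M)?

3

The useful subgraph on states {s0, s2, s3} is acyclic, so L(M) is finite; the longest accepting path visits 3 useful states, giving maximum string length 2.
Counting accepting paths from s3 by length: 1 of length 0, 1 of length 1, 1 of length 2. Total 3.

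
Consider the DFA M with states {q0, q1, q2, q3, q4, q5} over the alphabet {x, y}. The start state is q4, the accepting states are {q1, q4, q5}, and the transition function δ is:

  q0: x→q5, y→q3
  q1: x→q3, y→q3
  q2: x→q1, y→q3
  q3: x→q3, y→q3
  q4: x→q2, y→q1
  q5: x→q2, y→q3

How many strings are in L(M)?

The useful subgraph on states {q1, q2, q4} is acyclic, so L(M) is finite; the longest accepting path visits 3 useful states, giving maximum string length 2.
Counting accepting paths from q4 by length: 1 of length 0, 1 of length 1, 1 of length 2. Total 3.

3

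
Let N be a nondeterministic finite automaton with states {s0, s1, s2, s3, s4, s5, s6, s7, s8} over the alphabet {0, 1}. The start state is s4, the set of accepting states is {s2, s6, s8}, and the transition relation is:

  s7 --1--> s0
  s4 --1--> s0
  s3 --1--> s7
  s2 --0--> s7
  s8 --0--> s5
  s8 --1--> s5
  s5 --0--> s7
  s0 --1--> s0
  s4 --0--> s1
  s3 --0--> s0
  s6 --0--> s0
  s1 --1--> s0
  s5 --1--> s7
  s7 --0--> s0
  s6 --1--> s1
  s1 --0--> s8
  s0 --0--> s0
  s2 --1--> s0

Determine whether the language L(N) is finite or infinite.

The useful states (reachable from s4 and able to reach an accepting state) are {s1, s4, s8}.
Restricted to these states the transition graph has no cycle, so every accepting path has bounded length and L is finite.

finite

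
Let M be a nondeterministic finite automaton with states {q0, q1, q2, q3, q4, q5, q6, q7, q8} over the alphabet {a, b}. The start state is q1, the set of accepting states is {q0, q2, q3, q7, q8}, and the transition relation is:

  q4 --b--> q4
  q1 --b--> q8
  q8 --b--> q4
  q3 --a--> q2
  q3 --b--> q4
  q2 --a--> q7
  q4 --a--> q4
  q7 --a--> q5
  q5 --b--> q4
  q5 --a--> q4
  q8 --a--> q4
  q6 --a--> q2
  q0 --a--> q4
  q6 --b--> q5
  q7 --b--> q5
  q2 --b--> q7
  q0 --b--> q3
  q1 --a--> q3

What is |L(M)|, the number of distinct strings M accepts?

The useful subgraph on states {q1, q2, q3, q7, q8} is acyclic, so L(M) is finite; the longest accepting path visits 4 useful states, giving maximum string length 3.
Counting accepting paths from q1 by length: 2 of length 1, 1 of length 2, 2 of length 3. Total 5.

5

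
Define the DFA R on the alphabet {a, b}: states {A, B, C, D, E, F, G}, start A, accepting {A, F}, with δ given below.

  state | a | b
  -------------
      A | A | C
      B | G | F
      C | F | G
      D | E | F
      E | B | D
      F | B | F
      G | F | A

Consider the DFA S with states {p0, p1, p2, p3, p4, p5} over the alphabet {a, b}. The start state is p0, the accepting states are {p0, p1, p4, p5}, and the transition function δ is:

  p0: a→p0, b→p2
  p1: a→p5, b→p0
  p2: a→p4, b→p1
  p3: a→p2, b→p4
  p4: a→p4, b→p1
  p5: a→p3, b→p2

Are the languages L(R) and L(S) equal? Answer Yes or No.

No

The string bbab is accepted by R but rejected by S.
So L(R) ≠ L(S).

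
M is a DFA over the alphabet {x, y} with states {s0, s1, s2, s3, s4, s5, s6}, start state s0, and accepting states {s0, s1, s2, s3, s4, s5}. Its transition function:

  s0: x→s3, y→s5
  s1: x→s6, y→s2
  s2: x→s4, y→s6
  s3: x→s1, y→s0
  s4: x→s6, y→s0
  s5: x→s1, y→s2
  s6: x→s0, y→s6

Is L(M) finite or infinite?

State s0 is reachable from the start and can reach an accepting state, and it lies on the cycle s0 → s3 → s0.
Traversing that cycle any number of times yields accepted strings of unbounded length, so the language is infinite.

infinite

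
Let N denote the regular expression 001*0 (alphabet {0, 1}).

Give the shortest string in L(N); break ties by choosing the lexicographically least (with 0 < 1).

000

By inspection of the expression, no string of length less than 3 matches, and 000 is the lexicographically first match of length 3.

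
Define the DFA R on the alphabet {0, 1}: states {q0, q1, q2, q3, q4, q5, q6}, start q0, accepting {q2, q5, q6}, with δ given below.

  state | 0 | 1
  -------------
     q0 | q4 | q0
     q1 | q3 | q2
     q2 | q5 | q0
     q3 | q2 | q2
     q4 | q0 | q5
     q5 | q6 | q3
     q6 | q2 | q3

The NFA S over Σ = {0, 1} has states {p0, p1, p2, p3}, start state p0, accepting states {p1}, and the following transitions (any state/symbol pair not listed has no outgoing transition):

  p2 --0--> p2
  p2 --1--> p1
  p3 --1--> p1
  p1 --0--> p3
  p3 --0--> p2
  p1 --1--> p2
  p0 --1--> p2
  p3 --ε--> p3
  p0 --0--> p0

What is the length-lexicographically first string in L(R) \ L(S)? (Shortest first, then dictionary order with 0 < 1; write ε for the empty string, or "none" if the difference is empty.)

01

The string 01 is accepted by R but not by S.
No shorter string lies in the difference, and 01 is the lexicographically first length-2 string in L(R) \ L(S).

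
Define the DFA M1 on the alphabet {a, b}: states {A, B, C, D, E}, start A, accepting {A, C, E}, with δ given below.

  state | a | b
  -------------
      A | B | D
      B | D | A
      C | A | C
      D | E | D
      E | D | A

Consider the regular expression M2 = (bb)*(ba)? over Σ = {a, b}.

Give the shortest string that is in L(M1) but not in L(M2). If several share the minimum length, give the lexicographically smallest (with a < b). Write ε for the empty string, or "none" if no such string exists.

ab

The string ab is accepted by M1 but not by M2.
No shorter string lies in the difference, and ab is the lexicographically first length-2 string in L(M1) \ L(M2).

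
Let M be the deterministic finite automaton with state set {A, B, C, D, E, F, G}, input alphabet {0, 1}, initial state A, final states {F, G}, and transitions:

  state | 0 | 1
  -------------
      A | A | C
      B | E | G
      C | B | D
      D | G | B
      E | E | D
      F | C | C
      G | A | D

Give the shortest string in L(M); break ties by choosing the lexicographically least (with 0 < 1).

A breadth-first search from A reaches an accepting state first via the path A → C → B → G on input 101.
No string of length < 3 is accepted (BFS exhausts all shorter strings without reaching an accepting state), and 101 is the lexicographically least accepting string of length 3.

101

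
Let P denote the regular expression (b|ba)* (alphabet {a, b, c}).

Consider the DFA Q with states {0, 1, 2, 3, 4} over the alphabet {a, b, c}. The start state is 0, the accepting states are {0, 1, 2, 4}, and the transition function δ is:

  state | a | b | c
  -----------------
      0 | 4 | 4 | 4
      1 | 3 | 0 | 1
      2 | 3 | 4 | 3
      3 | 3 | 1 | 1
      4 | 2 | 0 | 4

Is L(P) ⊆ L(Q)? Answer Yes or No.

Yes

Converting the expression P to a DFA (subset construction, then merging equivalent states) gives the minimal DFA with states {p0, p1, p2}, start state p0, accepting states {p0, p2} and transitions p0: a→p1, b→p2, c→p1; p1: a→p1, b→p1, c→p1; p2: a→p0, b→p2, c→p1.
Exploring the product automaton P × Q from the start pair (p0, 0), following both machines on each input symbol, reaches 10 state pairs: (p0, 0), (p1, 4), (p2, 4), (p1, 2), (p1, 0), (p0, 2), (p2, 0), (p1, 3), (p0, 4), (p1, 1).
P accepts in {p0, p2} and Q accepts in {0, 1, 2, 4}. The reachable pairs whose P-component is accepting are (p0, 0), (p2, 4), (p0, 2), (p2, 0), (p0, 4); in each of them the Q-component is accepting too, so the product for L(P) \ L(Q) (P-component accepting, Q-component rejecting) has no reachable accepting pair and the difference is empty.
Hence every string in L(P) is also in L(Q).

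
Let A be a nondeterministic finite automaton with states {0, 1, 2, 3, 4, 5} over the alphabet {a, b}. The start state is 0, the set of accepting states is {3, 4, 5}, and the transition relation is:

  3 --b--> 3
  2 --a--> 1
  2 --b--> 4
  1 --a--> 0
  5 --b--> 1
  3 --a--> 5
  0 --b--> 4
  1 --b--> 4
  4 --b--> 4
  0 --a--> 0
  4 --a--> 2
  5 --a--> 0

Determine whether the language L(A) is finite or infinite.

State 0 is reachable from the start and can reach an accepting state, and it lies on the cycle 0 → 0.
Traversing that cycle any number of times yields accepted strings of unbounded length, so the language is infinite.

infinite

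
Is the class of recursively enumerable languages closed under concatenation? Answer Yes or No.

Yes

Dovetail over all split points of the input and all step bounds t = 1, 2, …, simulating the recogniser for L₁ on the prefix and the recogniser for L₂ on the suffix for t steps; accept if for some split both accept.
So the recursively enumerable languages are closed under concatenation.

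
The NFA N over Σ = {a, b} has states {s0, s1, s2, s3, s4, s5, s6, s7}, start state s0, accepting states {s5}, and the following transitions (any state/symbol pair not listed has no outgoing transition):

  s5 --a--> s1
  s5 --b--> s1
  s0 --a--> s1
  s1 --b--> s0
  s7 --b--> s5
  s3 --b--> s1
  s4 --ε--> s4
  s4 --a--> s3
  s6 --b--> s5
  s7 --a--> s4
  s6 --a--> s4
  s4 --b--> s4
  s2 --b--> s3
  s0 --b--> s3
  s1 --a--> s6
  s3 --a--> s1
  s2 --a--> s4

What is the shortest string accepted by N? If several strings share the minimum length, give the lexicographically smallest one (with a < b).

A breadth-first search from s0 reaches an accepting state first via the path s0 → s1 → s6 → s5 on input aab.
No string of length < 3 is accepted (BFS exhausts all shorter strings without reaching an accepting state), and aab is the lexicographically least accepting string of length 3.

aab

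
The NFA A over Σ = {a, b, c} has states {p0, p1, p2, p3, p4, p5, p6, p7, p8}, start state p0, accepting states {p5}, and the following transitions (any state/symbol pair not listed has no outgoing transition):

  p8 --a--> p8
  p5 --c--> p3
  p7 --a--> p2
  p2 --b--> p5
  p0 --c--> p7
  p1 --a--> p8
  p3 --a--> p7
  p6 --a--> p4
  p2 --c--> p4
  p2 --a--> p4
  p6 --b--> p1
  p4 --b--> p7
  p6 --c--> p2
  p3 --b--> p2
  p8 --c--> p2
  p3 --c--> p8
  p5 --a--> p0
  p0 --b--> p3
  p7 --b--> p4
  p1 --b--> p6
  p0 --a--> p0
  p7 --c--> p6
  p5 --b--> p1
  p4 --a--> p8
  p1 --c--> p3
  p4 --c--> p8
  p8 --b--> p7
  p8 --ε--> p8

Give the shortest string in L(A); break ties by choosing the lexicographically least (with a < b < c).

A breadth-first search from p0 reaches an accepting state first via the path p0 → p3 → p2 → p5 on input bbb.
No string of length < 3 is accepted (BFS exhausts all shorter strings without reaching an accepting state), and bbb is the lexicographically least accepting string of length 3.

bbb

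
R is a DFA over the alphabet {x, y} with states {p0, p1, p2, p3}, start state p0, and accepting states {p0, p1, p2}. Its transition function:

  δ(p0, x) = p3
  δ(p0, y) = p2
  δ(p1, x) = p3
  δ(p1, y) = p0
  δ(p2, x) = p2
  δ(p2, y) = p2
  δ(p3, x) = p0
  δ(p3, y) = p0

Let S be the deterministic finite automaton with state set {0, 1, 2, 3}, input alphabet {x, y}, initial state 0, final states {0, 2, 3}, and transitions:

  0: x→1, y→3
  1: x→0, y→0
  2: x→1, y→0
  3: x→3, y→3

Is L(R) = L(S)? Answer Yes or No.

Yes

Exploring the product automaton R × S from the start pair (p0, 0), following both machines on each input symbol, reaches 3 state pairs: (p0, 0), (p3, 1), (p2, 3).
R accepts in {p0, p1, p2} and S accepts in {0, 2, 3}. In every reachable pair the two components are either both accepting — (p0, 0), (p2, 3) — or both non-accepting, so no string is accepted by exactly one of the machines: L(R) \ L(S) and L(S) \ L(R) are both empty.
Hence every string is accepted by R iff it is accepted by S, and the two languages coincide.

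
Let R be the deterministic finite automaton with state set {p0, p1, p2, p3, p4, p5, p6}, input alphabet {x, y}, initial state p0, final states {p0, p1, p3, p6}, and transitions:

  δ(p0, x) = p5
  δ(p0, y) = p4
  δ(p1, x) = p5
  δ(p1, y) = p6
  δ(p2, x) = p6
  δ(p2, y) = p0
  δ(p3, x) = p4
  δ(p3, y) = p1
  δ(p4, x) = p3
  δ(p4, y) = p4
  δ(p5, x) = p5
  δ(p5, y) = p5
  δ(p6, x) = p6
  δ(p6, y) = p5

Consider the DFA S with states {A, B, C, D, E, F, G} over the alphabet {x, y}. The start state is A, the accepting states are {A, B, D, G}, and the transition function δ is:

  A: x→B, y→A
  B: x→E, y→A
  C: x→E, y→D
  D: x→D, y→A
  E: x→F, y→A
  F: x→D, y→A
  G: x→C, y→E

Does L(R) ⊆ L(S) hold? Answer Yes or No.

The string yxxx is in L(R) but not in L(S).
So L(R) ⊄ L(S).

No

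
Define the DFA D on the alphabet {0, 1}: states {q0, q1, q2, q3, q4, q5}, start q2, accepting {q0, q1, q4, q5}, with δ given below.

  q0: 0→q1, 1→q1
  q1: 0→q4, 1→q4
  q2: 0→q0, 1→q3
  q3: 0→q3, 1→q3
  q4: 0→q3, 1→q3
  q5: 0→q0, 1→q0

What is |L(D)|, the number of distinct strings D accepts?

The useful subgraph on states {q0, q1, q2, q4} is acyclic, so L(D) is finite; the longest accepting path visits 4 useful states, giving maximum string length 3.
Counting accepting paths from q2 by length: 1 of length 1, 2 of length 2, 4 of length 3. Total 7.

7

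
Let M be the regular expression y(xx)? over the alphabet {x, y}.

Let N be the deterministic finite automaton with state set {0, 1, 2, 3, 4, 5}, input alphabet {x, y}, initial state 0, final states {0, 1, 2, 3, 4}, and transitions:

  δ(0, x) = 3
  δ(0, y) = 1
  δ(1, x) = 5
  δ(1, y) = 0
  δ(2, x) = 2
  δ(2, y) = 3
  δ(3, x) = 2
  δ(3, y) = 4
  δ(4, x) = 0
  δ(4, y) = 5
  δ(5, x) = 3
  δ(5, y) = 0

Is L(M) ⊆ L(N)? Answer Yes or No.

Converting the expression M to a DFA (subset construction, then merging equivalent states) gives the minimal DFA with states {m0, m1, m2, m3, m4}, start state m0, accepting states {m2, m4} and transitions m0: x→m1, y→m2; m1: x→m1, y→m1; m2: x→m3, y→m1; m3: x→m4, y→m1; m4: x→m1, y→m1.
Exploring the product automaton M × N from the start pair (m0, 0), following both machines on each input symbol, reaches 10 state pairs: (m0, 0), (m1, 3), (m2, 1), (m1, 2), (m1, 4), (m3, 5), (m1, 0), (m1, 5), (m4, 3), (m1, 1).
M accepts in {m2, m4} and N accepts in {0, 1, 2, 3, 4}. The reachable pairs whose M-component is accepting are (m2, 1), (m4, 3); in each of them the N-component is accepting too, so the product for L(M) \ L(N) (M-component accepting, N-component rejecting) has no reachable accepting pair and the difference is empty.
Hence every string in L(M) is also in L(N).

Yes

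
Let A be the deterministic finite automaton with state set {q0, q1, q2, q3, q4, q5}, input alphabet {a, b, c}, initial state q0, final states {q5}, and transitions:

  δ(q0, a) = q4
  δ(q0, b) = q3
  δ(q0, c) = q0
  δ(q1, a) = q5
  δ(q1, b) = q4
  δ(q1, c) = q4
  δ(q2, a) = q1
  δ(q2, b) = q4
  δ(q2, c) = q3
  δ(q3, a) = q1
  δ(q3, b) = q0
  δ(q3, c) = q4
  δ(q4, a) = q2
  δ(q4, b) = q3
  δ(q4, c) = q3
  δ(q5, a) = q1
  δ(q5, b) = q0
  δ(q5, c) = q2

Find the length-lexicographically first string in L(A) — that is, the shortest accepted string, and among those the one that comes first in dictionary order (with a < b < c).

A breadth-first search from q0 reaches an accepting state first via the path q0 → q3 → q1 → q5 on input baa.
No string of length < 3 is accepted (BFS exhausts all shorter strings without reaching an accepting state), and baa is the lexicographically least accepting string of length 3.

baa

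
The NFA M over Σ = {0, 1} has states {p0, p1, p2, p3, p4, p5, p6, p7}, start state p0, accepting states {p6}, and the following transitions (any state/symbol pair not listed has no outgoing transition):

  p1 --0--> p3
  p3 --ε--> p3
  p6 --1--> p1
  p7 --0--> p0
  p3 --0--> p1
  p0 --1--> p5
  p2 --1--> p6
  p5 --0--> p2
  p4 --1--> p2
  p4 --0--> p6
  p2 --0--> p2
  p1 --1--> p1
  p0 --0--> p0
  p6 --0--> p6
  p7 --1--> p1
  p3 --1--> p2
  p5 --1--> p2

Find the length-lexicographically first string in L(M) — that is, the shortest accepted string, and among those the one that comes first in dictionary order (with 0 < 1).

A breadth-first search from p0 reaches an accepting state first via the path p0 → p5 → p2 → p6 on input 101.
No string of length < 3 is accepted (BFS exhausts all shorter strings without reaching an accepting state), and 101 is the lexicographically least accepting string of length 3.

101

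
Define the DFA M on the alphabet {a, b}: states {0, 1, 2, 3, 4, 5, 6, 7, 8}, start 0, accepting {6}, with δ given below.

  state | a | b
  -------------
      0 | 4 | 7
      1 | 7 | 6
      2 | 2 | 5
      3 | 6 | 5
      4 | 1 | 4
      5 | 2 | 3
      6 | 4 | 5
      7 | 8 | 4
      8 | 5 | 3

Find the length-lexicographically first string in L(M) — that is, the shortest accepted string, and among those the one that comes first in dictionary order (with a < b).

A breadth-first search from 0 reaches an accepting state first via the path 0 → 4 → 1 → 6 on input aab.
No string of length < 3 is accepted (BFS exhausts all shorter strings without reaching an accepting state), and aab is the lexicographically least accepting string of length 3.

aab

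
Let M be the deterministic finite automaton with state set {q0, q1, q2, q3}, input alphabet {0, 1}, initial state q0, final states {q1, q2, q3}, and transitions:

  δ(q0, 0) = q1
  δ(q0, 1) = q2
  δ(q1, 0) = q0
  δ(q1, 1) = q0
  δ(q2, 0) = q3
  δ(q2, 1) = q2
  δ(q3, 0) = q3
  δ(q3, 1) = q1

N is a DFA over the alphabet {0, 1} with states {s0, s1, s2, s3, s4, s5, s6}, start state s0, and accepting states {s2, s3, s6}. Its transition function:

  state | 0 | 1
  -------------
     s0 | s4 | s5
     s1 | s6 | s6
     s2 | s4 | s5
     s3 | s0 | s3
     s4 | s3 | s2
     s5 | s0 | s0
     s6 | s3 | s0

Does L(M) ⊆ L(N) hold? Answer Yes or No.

The string 0 is in L(M) but not in L(N).
So L(M) ⊄ L(N).

No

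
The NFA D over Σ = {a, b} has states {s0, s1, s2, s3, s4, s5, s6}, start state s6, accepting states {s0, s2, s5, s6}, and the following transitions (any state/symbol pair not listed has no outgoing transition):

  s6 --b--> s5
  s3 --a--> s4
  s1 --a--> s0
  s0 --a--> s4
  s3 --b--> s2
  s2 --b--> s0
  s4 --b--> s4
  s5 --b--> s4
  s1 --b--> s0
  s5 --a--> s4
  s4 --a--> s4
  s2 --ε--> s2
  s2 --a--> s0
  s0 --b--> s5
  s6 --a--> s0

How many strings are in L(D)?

The useful subgraph on states {s0, s5, s6} is acyclic, so L(D) is finite; the longest accepting path visits 3 useful states, giving maximum string length 2.
Counting accepting paths from s6 by length: 1 of length 0, 2 of length 1, 1 of length 2. Total 4.

4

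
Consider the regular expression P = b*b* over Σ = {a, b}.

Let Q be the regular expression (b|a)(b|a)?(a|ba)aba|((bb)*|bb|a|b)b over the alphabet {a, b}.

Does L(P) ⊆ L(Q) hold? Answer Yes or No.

No

The empty string ε is in L(P) but not in L(Q).
So L(P) ⊄ L(Q).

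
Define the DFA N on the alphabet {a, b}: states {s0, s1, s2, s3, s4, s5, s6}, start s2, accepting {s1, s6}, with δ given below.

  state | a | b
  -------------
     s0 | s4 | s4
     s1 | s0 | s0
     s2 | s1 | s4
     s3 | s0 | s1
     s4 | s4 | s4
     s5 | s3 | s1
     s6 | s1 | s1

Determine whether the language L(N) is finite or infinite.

finite

The useful states (reachable from s2 and able to reach an accepting state) are {s1, s2}.
Restricted to these states the transition graph has no cycle, so every accepting path has bounded length and L is finite.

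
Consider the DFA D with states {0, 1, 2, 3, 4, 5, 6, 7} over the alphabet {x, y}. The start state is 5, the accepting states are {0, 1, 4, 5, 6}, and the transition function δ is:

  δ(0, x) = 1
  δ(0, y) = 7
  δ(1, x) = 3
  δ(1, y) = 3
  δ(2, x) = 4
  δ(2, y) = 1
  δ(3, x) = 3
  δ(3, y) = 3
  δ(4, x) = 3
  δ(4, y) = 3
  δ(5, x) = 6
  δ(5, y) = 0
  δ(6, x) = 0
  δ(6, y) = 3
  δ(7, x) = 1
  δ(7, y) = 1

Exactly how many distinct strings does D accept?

The useful subgraph on states {0, 1, 5, 6, 7} is acyclic, so L(D) is finite; the longest accepting path visits 5 useful states, giving maximum string length 4.
Counting accepting paths from 5 by length: 1 of length 0, 2 of length 1, 2 of length 2, 3 of length 3, 2 of length 4. Total 10.

10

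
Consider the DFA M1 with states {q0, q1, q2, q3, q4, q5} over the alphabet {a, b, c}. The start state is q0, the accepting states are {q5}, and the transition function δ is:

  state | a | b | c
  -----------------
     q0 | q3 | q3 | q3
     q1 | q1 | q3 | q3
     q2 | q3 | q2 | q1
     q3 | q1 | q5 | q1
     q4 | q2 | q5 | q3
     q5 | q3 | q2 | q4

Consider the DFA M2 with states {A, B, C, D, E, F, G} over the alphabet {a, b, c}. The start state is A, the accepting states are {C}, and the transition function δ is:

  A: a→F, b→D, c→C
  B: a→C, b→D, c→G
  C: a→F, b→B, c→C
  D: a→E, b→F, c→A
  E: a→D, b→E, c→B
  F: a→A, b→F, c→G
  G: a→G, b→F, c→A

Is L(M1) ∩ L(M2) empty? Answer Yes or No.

Exploring the product automaton M1 × M2 from the start pair (q0, A), following both machines on each input symbol, reaches 28 state pairs: (q0, A), (q3, F), (q3, D), (q3, C), (q1, A), (q5, F), (q1, G), (q1, E), (q1, F), (q5, B), (q1, C), (q3, A), (q2, F), (q4, G), (q1, D), (q3, E), (q3, B), (q3, G), (q2, D), (q5, D), (q2, G), (q5, E), (q1, B), (q4, A), (q2, E), (q4, B), (q2, C), (q2, B).
M1 accepts in {q5} and M2 accepts in {C}; no reachable pair has both components accepting, so no string drives both machines to acceptance simultaneously and L(M1) ∩ L(M2) = ∅.
So no string is accepted by both, and the intersection is empty.

Yes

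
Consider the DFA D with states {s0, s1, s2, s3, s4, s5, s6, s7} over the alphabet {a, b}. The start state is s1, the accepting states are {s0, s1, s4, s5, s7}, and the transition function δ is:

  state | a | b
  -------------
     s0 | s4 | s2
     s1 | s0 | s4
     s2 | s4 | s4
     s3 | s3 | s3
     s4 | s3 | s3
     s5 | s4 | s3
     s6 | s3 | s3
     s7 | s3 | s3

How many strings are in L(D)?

The useful subgraph on states {s0, s1, s2, s4} is acyclic, so L(D) is finite; the longest accepting path visits 4 useful states, giving maximum string length 3.
Counting accepting paths from s1 by length: 1 of length 0, 2 of length 1, 1 of length 2, 2 of length 3. Total 6.

6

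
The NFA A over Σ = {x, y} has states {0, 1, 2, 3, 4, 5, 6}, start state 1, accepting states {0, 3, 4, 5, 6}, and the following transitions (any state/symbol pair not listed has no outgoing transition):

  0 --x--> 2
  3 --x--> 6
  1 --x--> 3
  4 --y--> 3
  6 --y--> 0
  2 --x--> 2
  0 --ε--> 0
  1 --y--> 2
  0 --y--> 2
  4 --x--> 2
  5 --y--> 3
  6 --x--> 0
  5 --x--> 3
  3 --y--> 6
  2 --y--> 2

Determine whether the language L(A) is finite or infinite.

The useful states (reachable from 1 and able to reach an accepting state) are {0, 1, 3, 6}.
Restricted to these states the transition graph has no cycle, so every accepting path has bounded length and L is finite.

finite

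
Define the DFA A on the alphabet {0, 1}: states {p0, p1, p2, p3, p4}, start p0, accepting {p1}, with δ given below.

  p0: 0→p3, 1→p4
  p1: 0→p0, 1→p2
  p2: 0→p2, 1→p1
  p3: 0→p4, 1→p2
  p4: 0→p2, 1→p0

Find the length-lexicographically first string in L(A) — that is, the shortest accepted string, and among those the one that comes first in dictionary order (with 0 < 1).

A breadth-first search from p0 reaches an accepting state first via the path p0 → p3 → p2 → p1 on input 011.
No string of length < 3 is accepted (BFS exhausts all shorter strings without reaching an accepting state), and 011 is the lexicographically least accepting string of length 3.

011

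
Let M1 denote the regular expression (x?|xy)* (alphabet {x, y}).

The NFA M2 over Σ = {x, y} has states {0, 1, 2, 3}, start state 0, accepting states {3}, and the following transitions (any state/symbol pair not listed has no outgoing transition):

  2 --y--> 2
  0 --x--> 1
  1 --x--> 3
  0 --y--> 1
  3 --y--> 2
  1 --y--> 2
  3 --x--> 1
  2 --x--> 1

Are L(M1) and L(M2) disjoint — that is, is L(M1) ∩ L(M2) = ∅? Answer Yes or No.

The string xx is accepted by both M1 and M2.
Hence L(M1) ∩ L(M2) ≠ ∅.

No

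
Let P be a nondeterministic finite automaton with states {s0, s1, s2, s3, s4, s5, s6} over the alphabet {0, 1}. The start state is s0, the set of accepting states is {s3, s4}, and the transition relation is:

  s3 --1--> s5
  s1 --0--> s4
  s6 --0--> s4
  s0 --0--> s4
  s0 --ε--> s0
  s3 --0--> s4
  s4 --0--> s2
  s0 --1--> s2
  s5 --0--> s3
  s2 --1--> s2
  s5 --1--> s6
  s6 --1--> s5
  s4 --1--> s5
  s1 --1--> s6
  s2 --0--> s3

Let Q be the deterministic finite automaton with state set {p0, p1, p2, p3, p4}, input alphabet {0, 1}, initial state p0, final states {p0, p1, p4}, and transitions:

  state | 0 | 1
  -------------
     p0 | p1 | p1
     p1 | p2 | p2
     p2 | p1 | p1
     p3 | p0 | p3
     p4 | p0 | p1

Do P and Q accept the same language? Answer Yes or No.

No

The string 10 is accepted by P but rejected by Q.
So L(P) ≠ L(Q).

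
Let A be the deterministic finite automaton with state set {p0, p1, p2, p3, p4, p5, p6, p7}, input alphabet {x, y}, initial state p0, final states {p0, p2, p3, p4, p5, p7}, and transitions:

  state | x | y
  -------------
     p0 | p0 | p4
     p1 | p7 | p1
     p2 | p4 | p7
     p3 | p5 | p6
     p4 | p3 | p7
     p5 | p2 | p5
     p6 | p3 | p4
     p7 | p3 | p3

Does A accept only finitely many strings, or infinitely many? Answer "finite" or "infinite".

State p0 is reachable from the start and can reach an accepting state, and it lies on the cycle p0 → p0.
Traversing that cycle any number of times yields accepted strings of unbounded length, so the language is infinite.

infinite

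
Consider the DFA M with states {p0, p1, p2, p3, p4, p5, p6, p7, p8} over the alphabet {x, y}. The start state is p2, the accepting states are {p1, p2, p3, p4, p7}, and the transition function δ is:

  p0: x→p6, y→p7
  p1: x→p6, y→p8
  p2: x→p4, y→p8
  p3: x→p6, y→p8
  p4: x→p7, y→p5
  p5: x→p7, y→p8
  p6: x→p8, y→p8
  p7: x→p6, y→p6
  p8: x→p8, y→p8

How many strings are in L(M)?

4

The useful subgraph on states {p2, p4, p5, p7} is acyclic, so L(M) is finite; the longest accepting path visits 4 useful states, giving maximum string length 3.
Counting accepting paths from p2 by length: 1 of length 0, 1 of length 1, 1 of length 2, 1 of length 3. Total 4.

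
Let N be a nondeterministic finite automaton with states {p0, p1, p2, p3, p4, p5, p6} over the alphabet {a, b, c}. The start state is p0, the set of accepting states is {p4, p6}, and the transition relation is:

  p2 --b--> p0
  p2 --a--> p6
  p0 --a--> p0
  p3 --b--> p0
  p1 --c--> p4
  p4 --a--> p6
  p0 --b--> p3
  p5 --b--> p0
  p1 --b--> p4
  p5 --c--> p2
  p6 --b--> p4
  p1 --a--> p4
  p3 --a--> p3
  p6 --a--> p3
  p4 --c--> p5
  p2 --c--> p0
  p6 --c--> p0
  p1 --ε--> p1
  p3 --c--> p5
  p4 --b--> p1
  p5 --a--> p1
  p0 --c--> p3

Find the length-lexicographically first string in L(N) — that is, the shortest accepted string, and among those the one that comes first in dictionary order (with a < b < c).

A breadth-first search from p0 reaches an accepting state first via the path p0 → p3 → p5 → p1 → p4 on input bcaa.
No string of length < 4 is accepted (BFS exhausts all shorter strings without reaching an accepting state), and bcaa is the lexicographically least accepting string of length 4.

bcaa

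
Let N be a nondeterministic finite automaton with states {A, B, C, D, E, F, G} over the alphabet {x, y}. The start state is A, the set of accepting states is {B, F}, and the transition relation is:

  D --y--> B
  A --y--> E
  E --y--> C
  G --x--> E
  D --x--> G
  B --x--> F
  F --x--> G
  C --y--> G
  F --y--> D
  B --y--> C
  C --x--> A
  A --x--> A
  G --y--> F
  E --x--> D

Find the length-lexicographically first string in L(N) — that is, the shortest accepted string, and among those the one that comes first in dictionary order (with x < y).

yxy

A breadth-first search from A reaches an accepting state first via the path A → E → D → B on input yxy.
No string of length < 3 is accepted (BFS exhausts all shorter strings without reaching an accepting state), and yxy is the lexicographically least accepting string of length 3.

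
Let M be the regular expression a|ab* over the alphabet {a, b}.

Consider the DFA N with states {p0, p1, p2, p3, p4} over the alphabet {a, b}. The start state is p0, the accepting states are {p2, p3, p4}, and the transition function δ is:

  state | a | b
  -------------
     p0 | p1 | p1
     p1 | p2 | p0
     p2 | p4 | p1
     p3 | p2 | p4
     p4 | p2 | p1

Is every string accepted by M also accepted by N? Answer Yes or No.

No

The string a is in L(M) but not in L(N).
So L(M) ⊄ L(N).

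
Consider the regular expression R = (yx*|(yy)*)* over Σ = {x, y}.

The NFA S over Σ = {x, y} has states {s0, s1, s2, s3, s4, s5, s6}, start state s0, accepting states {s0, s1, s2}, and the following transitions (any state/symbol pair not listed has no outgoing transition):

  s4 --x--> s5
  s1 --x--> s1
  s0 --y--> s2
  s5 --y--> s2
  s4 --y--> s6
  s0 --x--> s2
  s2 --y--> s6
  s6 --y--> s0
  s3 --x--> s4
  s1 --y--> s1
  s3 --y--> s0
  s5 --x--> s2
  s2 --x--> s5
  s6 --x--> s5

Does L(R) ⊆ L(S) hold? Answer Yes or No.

The string yx is in L(R) but not in L(S).
So L(R) ⊄ L(S).

No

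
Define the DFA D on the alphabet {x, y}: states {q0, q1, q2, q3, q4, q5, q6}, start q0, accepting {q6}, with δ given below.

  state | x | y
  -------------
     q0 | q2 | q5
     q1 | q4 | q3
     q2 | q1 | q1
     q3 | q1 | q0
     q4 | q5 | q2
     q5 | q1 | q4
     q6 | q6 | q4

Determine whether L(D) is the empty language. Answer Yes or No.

The states reachable from the start state are {q0, q1, q2, q3, q4, q5}.
None of the accepting states {q6} is reachable, so no string is accepted and L(D) = ∅.

Yes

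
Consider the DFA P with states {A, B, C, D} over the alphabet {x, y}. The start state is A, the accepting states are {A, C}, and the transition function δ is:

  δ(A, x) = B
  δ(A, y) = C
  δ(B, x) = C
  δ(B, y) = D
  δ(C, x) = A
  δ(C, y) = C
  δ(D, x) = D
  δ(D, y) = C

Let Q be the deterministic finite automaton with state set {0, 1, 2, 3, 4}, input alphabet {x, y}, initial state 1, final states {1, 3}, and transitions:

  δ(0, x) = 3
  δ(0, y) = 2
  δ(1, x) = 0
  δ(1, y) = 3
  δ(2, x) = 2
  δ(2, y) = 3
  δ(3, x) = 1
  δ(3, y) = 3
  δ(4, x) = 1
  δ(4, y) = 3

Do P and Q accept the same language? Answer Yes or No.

Yes

Exploring the product automaton P × Q from the start pair (A, 1), following both machines on each input symbol, reaches 4 state pairs: (A, 1), (B, 0), (C, 3), (D, 2).
P accepts in {A, C} and Q accepts in {1, 3}. In every reachable pair the two components are either both accepting — (A, 1), (C, 3) — or both non-accepting, so no string is accepted by exactly one of the machines: L(P) \ L(Q) and L(Q) \ L(P) are both empty.
Hence every string is accepted by P iff it is accepted by Q, and the two languages coincide.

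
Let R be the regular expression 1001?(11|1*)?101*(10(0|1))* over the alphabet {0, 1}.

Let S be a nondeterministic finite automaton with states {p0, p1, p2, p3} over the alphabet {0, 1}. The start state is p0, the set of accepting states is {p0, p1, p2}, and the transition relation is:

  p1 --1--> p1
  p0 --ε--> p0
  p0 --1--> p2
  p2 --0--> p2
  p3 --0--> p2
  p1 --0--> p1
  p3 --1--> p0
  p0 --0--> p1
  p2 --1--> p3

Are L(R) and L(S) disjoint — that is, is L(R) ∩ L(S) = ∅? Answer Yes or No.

The string 10010 is accepted by both R and S.
Hence L(R) ∩ L(S) ≠ ∅.

No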